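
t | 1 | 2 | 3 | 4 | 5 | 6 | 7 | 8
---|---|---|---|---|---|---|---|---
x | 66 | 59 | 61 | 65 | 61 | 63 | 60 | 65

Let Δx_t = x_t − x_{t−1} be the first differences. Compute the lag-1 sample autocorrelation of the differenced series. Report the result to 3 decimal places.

First differences Δx: -7, 2, 4, -4, 2, -3, 5
Mean of differences = -0.1429
Numerator Σ(Δx_t−Δx̄)(Δx_{t+1}−Δx̄) = -50.8776
Denominator Σ(Δx_t−Δx̄)² = 122.8571
r_1(Δx) = -50.8776 / 122.8571 = -0.414

-0.414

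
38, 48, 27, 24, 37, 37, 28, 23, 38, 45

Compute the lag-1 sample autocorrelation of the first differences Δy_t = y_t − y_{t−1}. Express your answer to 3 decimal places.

-0.095

First differences Δy: 10, -21, -3, 13, 0, -9, -5, 15, 7
Mean of differences = 0.7778
Numerator Σ(Δy_t−Δȳ)(Δy_{t+1}−Δȳ) = -103.8272
Denominator Σ(Δy_t−Δȳ)² = 1093.5556
r_1(Δy) = -103.8272 / 1093.5556 = -0.095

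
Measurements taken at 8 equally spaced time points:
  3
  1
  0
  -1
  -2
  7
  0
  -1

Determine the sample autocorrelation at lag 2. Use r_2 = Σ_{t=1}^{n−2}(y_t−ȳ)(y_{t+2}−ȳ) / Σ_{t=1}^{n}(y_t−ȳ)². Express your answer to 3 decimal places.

Mean ȳ = (3 + 1 + 0 − 1 − 2 + 7 + 0 − 1)/8 = 0.8750
Deviations from mean: 2.1250, 0.1250, -0.8750, -1.8750, -2.8750, 6.1250, -0.8750, -1.8750
Σ(y_t−ȳ)(y_{t+2}−ȳ) = (-1.8594) + (-0.2344) + (2.5156) + (-11.4844) + (2.5156) + (-11.4844) = -20.0313
Denominator Σ(y_t−ȳ)² = 58.8750
r_2 = -20.0313 / 58.8750 = -0.340

-0.340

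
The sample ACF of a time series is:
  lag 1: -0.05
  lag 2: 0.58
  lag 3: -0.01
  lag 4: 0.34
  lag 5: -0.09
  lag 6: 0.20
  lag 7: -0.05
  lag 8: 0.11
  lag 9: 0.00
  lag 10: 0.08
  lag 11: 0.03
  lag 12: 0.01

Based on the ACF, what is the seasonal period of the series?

2

The largest autocorrelation is r_2 = 0.58, with weaker echoes at lags 4 (0.34) and 6 (0.20); the remaining lags stay at or below 0.11.
The dominant spike at lag 2 indicates a seasonal period of 2.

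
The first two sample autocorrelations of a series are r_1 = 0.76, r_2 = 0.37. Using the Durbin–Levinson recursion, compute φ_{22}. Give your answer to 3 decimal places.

-0.491

φ_{22} = (r_2 − r_1²) / (1 − r_1²)
r_1² = (0.76)² = 0.5776
Numerator = 0.37 − 0.5776 = -0.2076; denominator = 1 − 0.5776 = 0.4224
φ_{22} = -0.2076 / 0.4224 = -0.491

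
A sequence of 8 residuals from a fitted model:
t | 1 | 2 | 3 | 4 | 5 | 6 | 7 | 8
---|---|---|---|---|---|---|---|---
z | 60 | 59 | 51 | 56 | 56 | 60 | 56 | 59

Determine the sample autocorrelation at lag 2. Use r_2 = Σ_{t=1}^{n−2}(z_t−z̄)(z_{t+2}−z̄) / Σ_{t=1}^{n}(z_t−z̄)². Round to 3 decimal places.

-0.145

Mean z̄ = (60 + 59 + 51 + 56 + 56 + 60 + 56 + 59)/8 = 57.1250
Deviations from mean: 2.8750, 1.8750, -6.1250, -1.1250, -1.1250, 2.8750, -1.1250, 1.8750
Σ(z_t−z̄)(z_{t+2}−z̄) = (-17.6094) + (-2.1094) + (6.8906) + (-3.2344) + (1.2656) + (5.3906) = -9.4063
Denominator Σ(z_t−z̄)² = 64.8750
r_2 = -9.4063 / 64.8750 = -0.145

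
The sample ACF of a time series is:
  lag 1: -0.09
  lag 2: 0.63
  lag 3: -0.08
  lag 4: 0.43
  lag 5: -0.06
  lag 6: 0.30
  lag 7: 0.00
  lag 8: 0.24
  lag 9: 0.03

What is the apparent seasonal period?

The largest autocorrelation is r_2 = 0.63, with weaker echoes at lags 4 (0.43), 6 (0.30) and 8 (0.24); the remaining lags stay at or below 0.03.
The dominant spike at lag 2 indicates a seasonal period of 2.

2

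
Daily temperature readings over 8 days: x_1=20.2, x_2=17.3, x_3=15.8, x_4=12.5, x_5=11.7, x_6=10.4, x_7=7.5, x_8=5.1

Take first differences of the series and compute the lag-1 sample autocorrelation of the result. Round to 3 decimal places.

First differences Δx: -2.9, -1.5, -3.3, -0.8, -1.3, -2.9, -2.4
Mean of differences = -2.1571
Numerator Σ(Δx_t−Δx̄)(Δx_{t+1}−Δx̄) = -2.0833
Denominator Σ(Δx_t−Δx̄)² = 5.4771
r_1(Δx) = -2.0833 / 5.4771 = -0.380

-0.380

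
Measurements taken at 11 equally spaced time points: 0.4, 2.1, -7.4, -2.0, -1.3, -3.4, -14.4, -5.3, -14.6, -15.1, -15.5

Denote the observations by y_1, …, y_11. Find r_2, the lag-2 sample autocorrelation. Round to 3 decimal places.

0.280

Mean ȳ = (0.4 + 2.1 − 7.4 − 2.0 − 1.3 − 3.4 − 14.4 − 5.3 − 14.6 − 15.1 − 15.5)/11 = -6.9545
Numerator Σ_{t=1}^{9}(y_t−ȳ)(y_{t+2}−ȳ) = 129.2386
Denominator Σ(y_t−ȳ)² = 461.4273
r_2 = 129.2386 / 461.4273 = 0.280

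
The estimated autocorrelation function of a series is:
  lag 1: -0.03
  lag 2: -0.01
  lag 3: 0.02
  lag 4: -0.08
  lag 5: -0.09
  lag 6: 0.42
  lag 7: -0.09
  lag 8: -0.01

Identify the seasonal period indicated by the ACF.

The largest autocorrelation is r_6 = 0.42; the remaining lags stay at or below 0.02.
The dominant spike at lag 6 indicates a seasonal period of 6.

6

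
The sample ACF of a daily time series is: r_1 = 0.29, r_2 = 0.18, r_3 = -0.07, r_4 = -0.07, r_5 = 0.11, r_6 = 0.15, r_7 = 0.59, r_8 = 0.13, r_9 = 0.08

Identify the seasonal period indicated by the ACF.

The largest autocorrelation is r_7 = 0.59; the remaining lags stay at or below 0.29. The elevated value at lag 1 (0.29), dropping to 0.18 at lag 2, reflects decaying short-term dependence rather than seasonality.
The dominant spike at lag 7 indicates a seasonal period of 7.

7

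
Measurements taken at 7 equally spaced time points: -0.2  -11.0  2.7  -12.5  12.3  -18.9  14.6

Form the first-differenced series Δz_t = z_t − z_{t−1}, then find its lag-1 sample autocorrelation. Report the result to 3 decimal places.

-0.791

First differences Δz: -10.8, 13.7, -15.2, 24.8, -31.2, 33.5
Mean of differences = 2.4667
Numerator Σ(Δz_t−Δz̄)(Δz_{t+1}−Δz̄) = -2538.7178
Denominator Σ(Δz_t−Δz̄)² = 3209.5933
r_1(Δz) = -2538.7178 / 3209.5933 = -0.791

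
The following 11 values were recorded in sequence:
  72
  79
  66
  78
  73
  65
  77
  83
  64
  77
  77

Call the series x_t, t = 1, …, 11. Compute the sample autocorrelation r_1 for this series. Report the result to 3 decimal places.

Mean x̄ = (72 + 79 + 66 + 78 + 73 + 65 + 77 + 83 + 64 + 77 + 77)/11 = 73.7273
Numerator Σ_{t=1}^{10}(x_t−x̄)(x_{t+1}−x̄) = -189.1653
Denominator Σ(x_t−x̄)² = 398.1818
r_1 = -189.1653 / 398.1818 = -0.475

-0.475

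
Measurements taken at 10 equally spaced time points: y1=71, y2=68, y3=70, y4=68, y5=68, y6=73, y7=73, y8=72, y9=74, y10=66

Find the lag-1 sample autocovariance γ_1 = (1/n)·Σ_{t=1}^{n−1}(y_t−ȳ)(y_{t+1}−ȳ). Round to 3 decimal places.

0.111

Mean ȳ = (71 + 68 + 70 + 68 + 68 + 73 + 73 + 72 + 74 + 66)/10 = 70.3000
Σ_{t=1}^{9}(y_t−ȳ)(y_{t+1}−ȳ) = 1.1100
γ_1 = 1.1100 / 10 = 0.111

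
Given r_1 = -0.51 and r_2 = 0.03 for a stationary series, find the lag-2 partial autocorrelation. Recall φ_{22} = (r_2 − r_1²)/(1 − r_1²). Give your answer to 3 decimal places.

-0.311

φ_{22} = (r_2 − r_1²) / (1 − r_1²)
r_1² = (-0.51)² = 0.2601
Numerator = 0.03 − 0.2601 = -0.2301; denominator = 1 − 0.2601 = 0.7399
φ_{22} = -0.2301 / 0.7399 = -0.311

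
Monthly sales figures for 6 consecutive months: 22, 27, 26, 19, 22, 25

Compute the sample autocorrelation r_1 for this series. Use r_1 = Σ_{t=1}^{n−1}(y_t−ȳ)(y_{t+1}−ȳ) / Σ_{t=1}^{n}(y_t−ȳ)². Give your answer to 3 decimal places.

Mean ȳ = (22 + 27 + 26 + 19 + 22 + 25)/6 = 23.5000
Deviations from mean: -1.5000, 3.5000, 2.5000, -4.5000, -1.5000, 1.5000
Σ(y_t−ȳ)(y_{t+1}−ȳ) = (-5.2500) + (8.7500) + (-11.2500) + (6.7500) + (-2.2500) = -3.2500
Denominator Σ(y_t−ȳ)² = 45.5000
r_1 = -3.2500 / 45.5000 = -0.071

-0.071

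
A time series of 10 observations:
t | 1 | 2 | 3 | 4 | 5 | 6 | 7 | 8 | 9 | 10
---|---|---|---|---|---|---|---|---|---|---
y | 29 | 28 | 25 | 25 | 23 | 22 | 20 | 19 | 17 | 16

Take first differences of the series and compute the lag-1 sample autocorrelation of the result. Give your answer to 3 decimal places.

First differences Δy: -1, -3, 0, -2, -1, -2, -1, -2, -1
Mean of differences = -1.4444
Numerator Σ(Δy_t−Δȳ)(Δy_{t+1}−Δȳ) = -4.9753
Denominator Σ(Δy_t−Δȳ)² = 6.2222
r_1(Δy) = -4.9753 / 6.2222 = -0.800

-0.800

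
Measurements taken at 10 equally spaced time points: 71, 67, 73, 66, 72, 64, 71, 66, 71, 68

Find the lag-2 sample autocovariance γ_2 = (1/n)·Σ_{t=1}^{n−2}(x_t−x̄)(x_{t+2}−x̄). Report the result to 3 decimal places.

6.878

Mean x̄ = (71 + 67 + 73 + 66 + 72 + 64 + 71 + 66 + 71 + 68)/10 = 68.9000
Σ_{t=1}^{8}(x_t−x̄)(x_{t+2}−x̄) = 68.7800
γ_2 = 68.7800 / 10 = 6.878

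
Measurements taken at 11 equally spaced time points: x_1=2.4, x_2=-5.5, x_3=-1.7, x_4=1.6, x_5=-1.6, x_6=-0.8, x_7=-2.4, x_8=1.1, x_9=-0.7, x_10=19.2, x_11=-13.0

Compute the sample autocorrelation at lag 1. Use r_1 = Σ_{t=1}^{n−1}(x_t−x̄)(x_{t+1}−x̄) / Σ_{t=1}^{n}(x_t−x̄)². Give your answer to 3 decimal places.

-0.460

Mean x̄ = (2.4 − 5.5 − 1.7 + 1.6 − 1.6 − 0.8 − 2.4 + 1.1 − 0.7 + 19.2 − 13.0)/11 = -0.1273
Numerator Σ_{t=1}^{10}(x_t−x̄)(x_{t+1}−x̄) = -271.2253
Denominator Σ(x_t−x̄)² = 589.5818
r_1 = -271.2253 / 589.5818 = -0.460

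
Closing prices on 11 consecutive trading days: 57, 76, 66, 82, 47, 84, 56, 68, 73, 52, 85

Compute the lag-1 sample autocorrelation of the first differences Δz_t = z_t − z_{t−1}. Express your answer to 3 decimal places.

First differences Δz: 19, -10, 16, -35, 37, -28, 12, 5, -21, 33
Mean of differences = 2.8000
Numerator Σ(Δz_t−Δz̄)(Δz_{t+1}−Δz̄) = -4255.6400
Denominator Σ(Δz_t−Δz̄)² = 5715.6000
r_1(Δz) = -4255.6400 / 5715.6000 = -0.745

-0.745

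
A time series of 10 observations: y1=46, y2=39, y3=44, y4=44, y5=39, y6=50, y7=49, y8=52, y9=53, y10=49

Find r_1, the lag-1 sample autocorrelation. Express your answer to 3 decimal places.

Mean ȳ = (46 + 39 + 44 + 44 + 39 + 50 + 49 + 52 + 53 + 49)/10 = 46.5000
Numerator Σ_{t=1}^{9}(y_t−ȳ)(y_{t+1}−ȳ) = 95.7500
Denominator Σ(y_t−ȳ)² = 222.5000
r_1 = 95.7500 / 222.5000 = 0.430

0.430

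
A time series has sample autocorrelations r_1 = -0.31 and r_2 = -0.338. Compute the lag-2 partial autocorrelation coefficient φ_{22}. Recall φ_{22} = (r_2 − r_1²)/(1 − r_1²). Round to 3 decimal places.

φ_{22} = (r_2 − r_1²) / (1 − r_1²)
r_1² = (-0.31)² = 0.0961
Numerator = -0.338 − 0.0961 = -0.4341; denominator = 1 − 0.0961 = 0.9039
φ_{22} = -0.4341 / 0.9039 = -0.480

-0.480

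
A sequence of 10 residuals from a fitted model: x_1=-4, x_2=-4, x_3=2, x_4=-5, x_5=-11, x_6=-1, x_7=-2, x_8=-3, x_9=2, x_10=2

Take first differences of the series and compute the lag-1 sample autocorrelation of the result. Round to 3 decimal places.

First differences Δx: 0, 6, -7, -6, 10, -1, -1, 5, 0
Mean of differences = 0.6667
Numerator Σ(Δx_t−Δx̄)(Δx_{t+1}−Δx̄) = -78.4444
Denominator Σ(Δx_t−Δx̄)² = 244.0000
r_1(Δx) = -78.4444 / 244.0000 = -0.321

-0.321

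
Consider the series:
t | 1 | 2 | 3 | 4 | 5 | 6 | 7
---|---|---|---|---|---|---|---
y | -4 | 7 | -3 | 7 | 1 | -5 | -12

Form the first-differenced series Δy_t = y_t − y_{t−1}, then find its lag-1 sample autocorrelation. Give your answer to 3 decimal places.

-0.486

First differences Δy: 11, -10, 10, -6, -6, -7
Mean of differences = -1.3333
Numerator Σ(Δy_t−Δȳ)(Δy_{t+1}−Δȳ) = -209.7778
Denominator Σ(Δy_t−Δȳ)² = 431.3333
r_1(Δy) = -209.7778 / 431.3333 = -0.486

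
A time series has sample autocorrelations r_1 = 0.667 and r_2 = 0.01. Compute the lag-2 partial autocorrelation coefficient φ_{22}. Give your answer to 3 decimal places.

φ_{22} = (r_2 − r_1²) / (1 − r_1²)
r_1² = (0.667)² = 0.444889
Numerator = 0.01 − 0.4449 = -0.4349; denominator = 1 − 0.4449 = 0.5551
φ_{22} = -0.4349 / 0.5551 = -0.783

-0.783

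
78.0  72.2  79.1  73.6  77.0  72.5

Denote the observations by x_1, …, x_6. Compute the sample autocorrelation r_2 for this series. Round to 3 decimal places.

0.591

Mean x̄ = (78.0 + 72.2 + 79.1 + 73.6 + 77.0 + 72.5)/6 = 75.4000
Deviations from mean: 2.6000, -3.2000, 3.7000, -1.8000, 1.6000, -2.9000
Σ(x_t−x̄)(x_{t+2}−x̄) = (9.6200) + (5.7600) + (5.9200) + (5.2200) = 26.5200
Denominator Σ(x_t−x̄)² = 44.9000
r_2 = 26.5200 / 44.9000 = 0.591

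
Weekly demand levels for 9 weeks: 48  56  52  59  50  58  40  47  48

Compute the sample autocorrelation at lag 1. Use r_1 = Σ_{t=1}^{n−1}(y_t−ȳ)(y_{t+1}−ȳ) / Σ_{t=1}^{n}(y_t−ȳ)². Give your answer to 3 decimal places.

Mean ȳ = (48 + 56 + 52 + 59 + 50 + 58 + 40 + 47 + 48)/9 = 50.8889
Numerator Σ_{t=1}^{8}(y_t−ȳ)(y_{t+1}−ȳ) = -37.4568
Denominator Σ(y_t−ȳ)² = 294.8889
r_1 = -37.4568 / 294.8889 = -0.127

-0.127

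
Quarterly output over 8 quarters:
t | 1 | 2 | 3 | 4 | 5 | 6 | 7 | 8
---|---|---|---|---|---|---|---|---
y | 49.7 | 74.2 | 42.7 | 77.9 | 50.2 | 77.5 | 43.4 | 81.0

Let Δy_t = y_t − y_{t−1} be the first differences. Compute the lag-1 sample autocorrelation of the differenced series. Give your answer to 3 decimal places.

First differences Δy: 24.5, -31.5, 35.2, -27.7, 27.3, -34.1, 37.6
Mean of differences = 4.4714
Numerator Σ(Δy_t−Δȳ)(Δy_{t+1}−Δȳ) = -5707.1637
Denominator Σ(Δy_t−Δȳ)² = 6780.7343
r_1(Δy) = -5707.1637 / 6780.7343 = -0.842

-0.842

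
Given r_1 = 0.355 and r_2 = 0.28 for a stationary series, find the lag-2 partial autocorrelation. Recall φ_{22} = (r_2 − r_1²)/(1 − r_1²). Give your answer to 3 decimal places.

0.176

φ_{22} = (r_2 − r_1²) / (1 − r_1²)
r_1² = (0.355)² = 0.126025
Numerator = 0.28 − 0.1260 = 0.1540; denominator = 1 − 0.1260 = 0.8740
φ_{22} = 0.1540 / 0.8740 = 0.176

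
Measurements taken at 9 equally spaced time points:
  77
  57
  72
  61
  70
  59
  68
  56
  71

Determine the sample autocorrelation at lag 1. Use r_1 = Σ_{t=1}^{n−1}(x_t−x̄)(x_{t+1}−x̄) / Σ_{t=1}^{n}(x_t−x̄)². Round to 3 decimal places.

-0.705

Mean x̄ = (77 + 57 + 72 + 61 + 70 + 59 + 68 + 56 + 71)/9 = 65.6667
Numerator Σ_{t=1}^{8}(x_t−x̄)(x_{t+1}−x̄) = -321.4444
Denominator Σ(x_t−x̄)² = 456.0000
r_1 = -321.4444 / 456.0000 = -0.705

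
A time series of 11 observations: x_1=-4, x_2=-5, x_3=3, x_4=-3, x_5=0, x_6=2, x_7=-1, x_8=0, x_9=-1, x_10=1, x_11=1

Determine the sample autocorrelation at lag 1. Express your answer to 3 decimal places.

-0.143

Mean x̄ = (-4 − 5 + 3 − 3 + 0 + 2 − 1 + 0 − 1 + 1 + 1)/11 = -0.6364
Numerator Σ_{t=1}^{10}(x_t−x̄)(x_{t+1}−x̄) = -8.9504
Denominator Σ(x_t−x̄)² = 62.5455
r_1 = -8.9504 / 62.5455 = -0.143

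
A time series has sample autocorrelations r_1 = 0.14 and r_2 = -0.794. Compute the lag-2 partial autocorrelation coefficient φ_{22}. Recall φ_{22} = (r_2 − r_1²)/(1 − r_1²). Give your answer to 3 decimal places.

φ_{22} = (r_2 − r_1²) / (1 − r_1²)
r_1² = (0.14)² = 0.0196
Numerator = -0.794 − 0.0196 = -0.8136; denominator = 1 − 0.0196 = 0.9804
φ_{22} = -0.8136 / 0.9804 = -0.830

-0.830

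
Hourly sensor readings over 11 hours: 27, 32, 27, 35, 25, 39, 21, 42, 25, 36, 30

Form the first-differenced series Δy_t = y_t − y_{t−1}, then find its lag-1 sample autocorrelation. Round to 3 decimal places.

First differences Δy: 5, -5, 8, -10, 14, -18, 21, -17, 11, -6
Mean of differences = 0.3000
Numerator Σ(Δy_t−Δȳ)(Δy_{t+1}−Δȳ) = -1526.2900
Denominator Σ(Δy_t−Δȳ)² = 1620.1000
r_1(Δy) = -1526.2900 / 1620.1000 = -0.942

-0.942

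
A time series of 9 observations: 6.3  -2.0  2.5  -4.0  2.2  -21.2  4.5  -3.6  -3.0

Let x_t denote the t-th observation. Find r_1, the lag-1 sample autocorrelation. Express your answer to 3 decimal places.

Mean x̄ = (6.3 − 2.0 + 2.5 − 4.0 + 2.2 − 21.2 + 4.5 − 3.6 − 3.0)/9 = -2.0333
Numerator Σ_{t=1}^{8}(x_t−x̄)(x_{t+1}−x̄) = -231.8944
Denominator Σ(x_t−x̄)² = 525.2200
r_1 = -231.8944 / 525.2200 = -0.442

-0.442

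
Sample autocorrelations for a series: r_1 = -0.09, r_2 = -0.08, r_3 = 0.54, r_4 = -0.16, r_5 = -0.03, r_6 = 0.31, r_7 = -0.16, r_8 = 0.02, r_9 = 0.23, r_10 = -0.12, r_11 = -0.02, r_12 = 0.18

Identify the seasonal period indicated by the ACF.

The largest autocorrelation is r_3 = 0.54, with weaker echoes at lags 6 (0.31), 9 (0.23) and 12 (0.18); the remaining lags stay at or below 0.02.
The dominant spike at lag 3 indicates a seasonal period of 3.

3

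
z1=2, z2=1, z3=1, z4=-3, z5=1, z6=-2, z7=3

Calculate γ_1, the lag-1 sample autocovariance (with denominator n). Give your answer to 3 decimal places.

-1.475

Mean z̄ = (2 + 1 + 1 − 3 + 1 − 2 + 3)/7 = 0.4286
Deviations: 1.5714, 0.5714, 0.5714, -3.4286, 0.5714, -2.4286, 2.5714
Σ_{t=1}^{6}(z_t−z̄)(z_{t+1}−z̄) = -10.3265
γ_1 = -10.3265 / 7 = -1.475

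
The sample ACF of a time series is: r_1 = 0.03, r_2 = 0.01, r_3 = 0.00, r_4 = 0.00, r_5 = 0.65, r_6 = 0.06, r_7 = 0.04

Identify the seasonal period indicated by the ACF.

5

The largest autocorrelation is r_5 = 0.65; the remaining lags stay at or below 0.06.
The dominant spike at lag 5 indicates a seasonal period of 5.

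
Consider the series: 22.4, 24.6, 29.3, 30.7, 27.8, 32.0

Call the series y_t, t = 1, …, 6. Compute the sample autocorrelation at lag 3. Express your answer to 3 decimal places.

Mean ȳ = (22.4 + 24.6 + 29.3 + 30.7 + 27.8 + 32.0)/6 = 27.8000
Deviations from mean: -5.4000, -3.2000, 1.5000, 2.9000, 0.0000, 4.2000
Σ(y_t−ȳ)(y_{t+3}−ȳ) = (-15.6600) + (0.0000) + (6.3000) = -9.3600
Denominator Σ(y_t−ȳ)² = 67.7000
r_3 = -9.3600 / 67.7000 = -0.138

-0.138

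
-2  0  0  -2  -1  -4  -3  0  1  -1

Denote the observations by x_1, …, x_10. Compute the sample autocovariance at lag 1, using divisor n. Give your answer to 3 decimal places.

Mean x̄ = (-2 + 0 + 0 − 2 − 1 − 4 − 3 + 0 + 1 − 1)/10 = -1.2000
Σ_{t=1}^{9}(x_t−x̄)(x_{t+1}−x̄) = 4.7600
γ_1 = 4.7600 / 10 = 0.476

0.476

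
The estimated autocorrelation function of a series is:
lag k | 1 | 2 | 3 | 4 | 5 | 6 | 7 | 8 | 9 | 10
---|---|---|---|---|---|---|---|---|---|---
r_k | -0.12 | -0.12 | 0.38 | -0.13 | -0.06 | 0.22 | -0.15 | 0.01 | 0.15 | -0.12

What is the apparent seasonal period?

The largest autocorrelation is r_3 = 0.38, with weaker echoes at lags 6 (0.22) and 9 (0.15); the remaining lags stay at or below 0.01.
The dominant spike at lag 3 indicates a seasonal period of 3.

3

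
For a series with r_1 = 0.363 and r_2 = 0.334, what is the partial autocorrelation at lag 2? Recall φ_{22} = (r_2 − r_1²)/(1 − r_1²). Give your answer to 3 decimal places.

φ_{22} = (r_2 − r_1²) / (1 − r_1²)
r_1² = (0.363)² = 0.131769
Numerator = 0.334 − 0.1318 = 0.2022; denominator = 1 − 0.1318 = 0.8682
φ_{22} = 0.2022 / 0.8682 = 0.233

0.233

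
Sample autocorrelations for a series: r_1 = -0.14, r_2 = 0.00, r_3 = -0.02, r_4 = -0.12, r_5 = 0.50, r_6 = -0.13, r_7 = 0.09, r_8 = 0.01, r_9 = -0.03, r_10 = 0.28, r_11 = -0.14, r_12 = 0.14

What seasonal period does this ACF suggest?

5

The largest autocorrelation is r_5 = 0.50, with a weaker echo at lag 10 (0.28); the remaining lags stay at or below 0.14.
The dominant spike at lag 5 indicates a seasonal period of 5.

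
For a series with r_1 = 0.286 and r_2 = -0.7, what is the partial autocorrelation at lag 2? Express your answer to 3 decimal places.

-0.851

φ_{22} = (r_2 − r_1²) / (1 − r_1²)
r_1² = (0.286)² = 0.081796
Numerator = -0.7 − 0.0818 = -0.7818; denominator = 1 − 0.0818 = 0.9182
φ_{22} = -0.7818 / 0.9182 = -0.851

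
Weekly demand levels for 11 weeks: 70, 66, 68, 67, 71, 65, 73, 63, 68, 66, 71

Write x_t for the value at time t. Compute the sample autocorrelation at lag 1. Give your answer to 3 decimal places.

-0.689

Mean x̄ = (70 + 66 + 68 + 67 + 71 + 65 + 73 + 63 + 68 + 66 + 71)/11 = 68.0000
Numerator Σ_{t=1}^{10}(x_t−x̄)(x_{t+1}−x̄) = -62.0000
Denominator Σ(x_t−x̄)² = 90.0000
r_1 = -62.0000 / 90.0000 = -0.689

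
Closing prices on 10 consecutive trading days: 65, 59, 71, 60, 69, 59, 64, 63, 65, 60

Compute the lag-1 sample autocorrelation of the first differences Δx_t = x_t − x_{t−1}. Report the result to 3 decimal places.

-0.855

First differences Δx: -6, 12, -11, 9, -10, 5, -1, 2, -5
Mean of differences = -0.5556
Numerator Σ(Δx_t−Δx̄)(Δx_{t+1}−Δx̄) = -456.9753
Denominator Σ(Δx_t−Δx̄)² = 534.2222
r_1(Δx) = -456.9753 / 534.2222 = -0.855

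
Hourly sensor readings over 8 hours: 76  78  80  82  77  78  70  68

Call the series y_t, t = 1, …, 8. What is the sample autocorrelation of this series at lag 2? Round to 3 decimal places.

0.027

Mean ȳ = (76 + 78 + 80 + 82 + 77 + 78 + 70 + 68)/8 = 76.1250
Deviations from mean: -0.1250, 1.8750, 3.8750, 5.8750, 0.8750, 1.8750, -6.1250, -8.1250
Σ(y_t−ȳ)(y_{t+2}−ȳ) = (-0.4844) + (11.0156) + (3.3906) + (11.0156) + (-5.3594) + (-15.2344) = 4.3438
Denominator Σ(y_t−ȳ)² = 160.8750
r_2 = 4.3438 / 160.8750 = 0.027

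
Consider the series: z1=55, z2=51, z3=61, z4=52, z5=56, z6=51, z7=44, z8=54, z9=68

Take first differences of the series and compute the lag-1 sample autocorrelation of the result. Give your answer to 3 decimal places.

First differences Δz: -4, 10, -9, 4, -5, -7, 10, 14
Mean of differences = 1.6250
Numerator Σ(Δz_t−Δz̄)(Δz_{t+1}−Δz̄) = -88.5156
Denominator Σ(Δz_t−Δz̄)² = 561.8750
r_1(Δz) = -88.5156 / 561.8750 = -0.158

-0.158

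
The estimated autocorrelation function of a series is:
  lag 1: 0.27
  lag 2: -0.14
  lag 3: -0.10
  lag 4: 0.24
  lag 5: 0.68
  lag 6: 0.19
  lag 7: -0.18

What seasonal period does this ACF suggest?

5

The largest autocorrelation is r_5 = 0.68; the remaining lags stay at or below 0.27.
The dominant spike at lag 5 indicates a seasonal period of 5.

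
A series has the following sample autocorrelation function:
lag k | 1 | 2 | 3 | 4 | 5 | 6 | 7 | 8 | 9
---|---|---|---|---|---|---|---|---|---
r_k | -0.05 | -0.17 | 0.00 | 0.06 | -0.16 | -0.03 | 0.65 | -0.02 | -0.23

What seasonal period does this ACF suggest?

The largest autocorrelation is r_7 = 0.65; the remaining lags stay at or below 0.06.
The dominant spike at lag 7 indicates a seasonal period of 7.

7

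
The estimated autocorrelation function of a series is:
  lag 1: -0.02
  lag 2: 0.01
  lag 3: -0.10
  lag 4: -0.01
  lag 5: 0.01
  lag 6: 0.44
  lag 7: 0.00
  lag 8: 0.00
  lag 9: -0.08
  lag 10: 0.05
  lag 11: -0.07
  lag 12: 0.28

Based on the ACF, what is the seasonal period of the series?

6

The largest autocorrelation is r_6 = 0.44, with a weaker echo at lag 12 (0.28); the remaining lags stay at or below 0.05.
The dominant spike at lag 6 indicates a seasonal period of 6.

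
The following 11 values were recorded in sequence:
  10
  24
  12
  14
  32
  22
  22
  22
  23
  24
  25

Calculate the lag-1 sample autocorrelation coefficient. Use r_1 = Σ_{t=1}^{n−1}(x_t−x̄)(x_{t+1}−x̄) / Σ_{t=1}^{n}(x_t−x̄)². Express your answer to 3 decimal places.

-0.098

Mean x̄ = (10 + 24 + 12 + 14 + 32 + 22 + 22 + 22 + 23 + 24 + 25)/11 = 20.9091
Numerator Σ_{t=1}^{10}(x_t−x̄)(x_{t+1}−x̄) = -40.4628
Denominator Σ(x_t−x̄)² = 412.9091
r_1 = -40.4628 / 412.9091 = -0.098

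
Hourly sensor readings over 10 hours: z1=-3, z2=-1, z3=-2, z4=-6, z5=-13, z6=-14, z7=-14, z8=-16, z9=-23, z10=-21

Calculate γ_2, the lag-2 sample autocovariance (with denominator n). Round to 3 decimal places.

Mean z̄ = (-3 − 1 − 2 − 6 − 13 − 14 − 14 − 16 − 23 − 21)/10 = -11.3000
Σ_{t=1}^{8}(z_t−z̄)(z_{t+2}−z̄) = 196.1200
γ_2 = 196.1200 / 10 = 19.612

19.612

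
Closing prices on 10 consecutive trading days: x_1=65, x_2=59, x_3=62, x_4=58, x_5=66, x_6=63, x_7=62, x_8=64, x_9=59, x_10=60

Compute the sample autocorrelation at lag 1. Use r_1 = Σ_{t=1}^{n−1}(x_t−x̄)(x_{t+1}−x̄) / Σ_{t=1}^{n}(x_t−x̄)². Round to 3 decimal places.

Mean x̄ = (65 + 59 + 62 + 58 + 66 + 63 + 62 + 64 + 59 + 60)/10 = 61.8000
Numerator Σ_{t=1}^{9}(x_t−x̄)(x_{t+1}−x̄) = -21.6400
Denominator Σ(x_t−x̄)² = 67.6000
r_1 = -21.6400 / 67.6000 = -0.320

-0.320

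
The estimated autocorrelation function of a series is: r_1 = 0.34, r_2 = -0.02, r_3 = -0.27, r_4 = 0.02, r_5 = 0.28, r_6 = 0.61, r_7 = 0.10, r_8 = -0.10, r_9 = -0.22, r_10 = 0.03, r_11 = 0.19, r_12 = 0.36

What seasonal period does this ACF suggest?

The largest autocorrelation is r_6 = 0.61, with a weaker echo at lag 12 (0.36); the remaining lags stay at or below 0.34.
The dominant spike at lag 6 indicates a seasonal period of 6.

6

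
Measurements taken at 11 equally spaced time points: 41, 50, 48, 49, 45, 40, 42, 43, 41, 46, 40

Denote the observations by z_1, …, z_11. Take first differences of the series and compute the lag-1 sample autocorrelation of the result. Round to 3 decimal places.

First differences Δz: 9, -2, 1, -4, -5, 2, 1, -2, 5, -6
Mean of differences = -0.1000
Numerator Σ(Δz_t−Δz̄)(Δz_{t+1}−Δz̄) = -54.4100
Denominator Σ(Δz_t−Δz̄)² = 196.9000
r_1(Δz) = -54.4100 / 196.9000 = -0.276

-0.276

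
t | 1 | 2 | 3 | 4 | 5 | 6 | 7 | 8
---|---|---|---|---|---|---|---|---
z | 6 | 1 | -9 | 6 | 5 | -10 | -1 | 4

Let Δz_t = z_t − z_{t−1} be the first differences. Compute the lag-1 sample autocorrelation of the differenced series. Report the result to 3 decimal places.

First differences Δz: -5, -10, 15, -1, -15, 9, 5
Mean of differences = -0.2857
Numerator Σ(Δz_t−Δz̄)(Δz_{t+1}−Δz̄) = -190.6531
Denominator Σ(Δz_t−Δz̄)² = 681.4286
r_1(Δz) = -190.6531 / 681.4286 = -0.280

-0.280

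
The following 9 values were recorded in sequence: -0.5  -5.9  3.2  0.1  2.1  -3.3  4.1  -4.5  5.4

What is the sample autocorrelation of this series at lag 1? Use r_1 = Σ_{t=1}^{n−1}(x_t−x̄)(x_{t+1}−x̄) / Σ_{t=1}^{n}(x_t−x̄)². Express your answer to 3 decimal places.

-0.618

Mean x̄ = (-0.5 − 5.9 + 3.2 + 0.1 + 2.1 − 3.3 + 4.1 − 4.5 + 5.4)/9 = 0.0778
Numerator Σ_{t=1}^{8}(x_t−x̄)(x_{t+1}−x̄) = -78.2894
Denominator Σ(x_t−x̄)² = 126.7756
r_1 = -78.2894 / 126.7756 = -0.618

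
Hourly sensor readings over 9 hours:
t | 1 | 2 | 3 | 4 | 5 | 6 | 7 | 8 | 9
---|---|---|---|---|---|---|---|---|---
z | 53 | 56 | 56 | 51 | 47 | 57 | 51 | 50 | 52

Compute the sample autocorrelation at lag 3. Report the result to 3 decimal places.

Mean z̄ = (53 + 56 + 56 + 51 + 47 + 57 + 51 + 50 + 52)/9 = 52.5556
Σ(z_t−z̄)(z_{t+3}−z̄) = (-0.6914) + (-19.1358) + (15.3086) + (2.4198) + (14.1975) + (-2.4691) = 9.6296
Denominator Σ(z_t−z̄)² = 86.2222
r_3 = 9.6296 / 86.2222 = 0.112

0.112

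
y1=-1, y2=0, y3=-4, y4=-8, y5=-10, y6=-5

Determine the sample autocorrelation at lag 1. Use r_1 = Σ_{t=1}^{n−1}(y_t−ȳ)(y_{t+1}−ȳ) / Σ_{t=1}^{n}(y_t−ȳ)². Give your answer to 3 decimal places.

0.499

Mean ȳ = (-1 + 0 − 4 − 8 − 10 − 5)/6 = -4.6667
Deviations from mean: 3.6667, 4.6667, 0.6667, -3.3333, -5.3333, -0.3333
Numerator Σ_{t=1}^{5}(y_t−ȳ)(y_{t+1}−ȳ) = 37.5556
Denominator Σ(y_t−ȳ)² = 75.3333
r_1 = 37.5556 / 75.3333 = 0.499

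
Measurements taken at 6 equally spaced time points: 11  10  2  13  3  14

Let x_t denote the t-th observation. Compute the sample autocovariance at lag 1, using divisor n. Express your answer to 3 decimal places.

Mean x̄ = (11 + 10 + 2 + 13 + 3 + 14)/6 = 8.8333
Σ_{t=1}^{5}(x_t−x̄)(x_{t+1}−x̄) = -88.3611
γ_1 = -88.3611 / 6 = -14.727

-14.727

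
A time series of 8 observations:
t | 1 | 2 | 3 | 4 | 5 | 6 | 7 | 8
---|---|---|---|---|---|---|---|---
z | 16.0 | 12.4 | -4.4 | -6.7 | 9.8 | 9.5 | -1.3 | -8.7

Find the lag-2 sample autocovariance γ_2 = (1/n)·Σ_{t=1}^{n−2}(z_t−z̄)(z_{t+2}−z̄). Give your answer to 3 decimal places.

Mean z̄ = (16.0 + 12.4 − 4.4 − 6.7 + 9.8 + 9.5 − 1.3 − 8.7)/8 = 3.3250
Deviations: 12.6750, 9.0750, -7.7250, -10.0250, 6.4750, 6.1750, -4.6250, -12.0250
Σ_{t=1}^{6}(z_t−z̄)(z_{t+2}−z̄) = -405.0163
γ_2 = -405.0163 / 8 = -50.627

-50.627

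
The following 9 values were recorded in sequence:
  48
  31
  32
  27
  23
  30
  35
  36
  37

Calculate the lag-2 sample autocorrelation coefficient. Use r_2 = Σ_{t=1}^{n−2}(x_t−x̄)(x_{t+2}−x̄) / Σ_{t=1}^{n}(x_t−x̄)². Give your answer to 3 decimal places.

Mean x̄ = (48 + 31 + 32 + 27 + 23 + 30 + 35 + 36 + 37)/9 = 33.2222
Σ(x_t−x̄)(x_{t+2}−x̄) = (-18.0617) + (13.8272) + (12.4938) + (20.0494) + (-18.1728) + (-8.9506) + (6.7160) = 7.9012
Denominator Σ(x_t−x̄)² = 403.5556
r_2 = 7.9012 / 403.5556 = 0.020

0.020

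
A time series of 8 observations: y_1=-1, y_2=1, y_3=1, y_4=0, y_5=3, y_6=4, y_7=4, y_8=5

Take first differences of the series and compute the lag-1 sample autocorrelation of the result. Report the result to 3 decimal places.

First differences Δy: 2, 0, -1, 3, 1, 0, 1
Mean of differences = 0.8571
Numerator Σ(Δy_t−Δȳ)(Δy_{t+1}−Δȳ) = -3.3061
Denominator Σ(Δy_t−Δȳ)² = 10.8571
r_1(Δy) = -3.3061 / 10.8571 = -0.305

-0.305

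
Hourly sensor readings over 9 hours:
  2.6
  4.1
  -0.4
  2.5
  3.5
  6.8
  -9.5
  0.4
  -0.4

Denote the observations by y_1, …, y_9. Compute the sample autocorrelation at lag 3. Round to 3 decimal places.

Mean ȳ = (2.6 + 4.1 − 0.4 + 2.5 + 3.5 + 6.8 − 9.5 + 0.4 − 0.4)/9 = 1.0667
Numerator Σ_{t=1}^{6}(y_t−ȳ)(y_{t+3}−ȳ) = -24.0067
Denominator Σ(y_t−ȳ)² = 168.8000
r_3 = -24.0067 / 168.8000 = -0.142

-0.142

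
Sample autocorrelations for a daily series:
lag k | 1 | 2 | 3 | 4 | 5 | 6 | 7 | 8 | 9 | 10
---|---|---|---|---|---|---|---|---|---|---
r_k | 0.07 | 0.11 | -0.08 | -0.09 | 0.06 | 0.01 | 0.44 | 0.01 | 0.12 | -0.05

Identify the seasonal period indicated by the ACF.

The largest autocorrelation is r_7 = 0.44; the remaining lags stay at or below 0.12.
The dominant spike at lag 7 indicates a seasonal period of 7.

7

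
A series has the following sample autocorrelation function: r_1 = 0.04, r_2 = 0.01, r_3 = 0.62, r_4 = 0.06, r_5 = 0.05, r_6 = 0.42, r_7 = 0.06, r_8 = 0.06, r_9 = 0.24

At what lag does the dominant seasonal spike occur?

3

The largest autocorrelation is r_3 = 0.62, with weaker echoes at lags 6 (0.42) and 9 (0.24); the remaining lags stay at or below 0.06.
The dominant spike at lag 3 indicates a seasonal period of 3.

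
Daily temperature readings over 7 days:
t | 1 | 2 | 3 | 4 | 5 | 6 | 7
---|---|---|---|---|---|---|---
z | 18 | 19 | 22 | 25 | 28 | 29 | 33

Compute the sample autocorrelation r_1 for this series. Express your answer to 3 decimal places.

Mean z̄ = (18 + 19 + 22 + 25 + 28 + 29 + 33)/7 = 24.8571
Deviations from mean: -6.8571, -5.8571, -2.8571, 0.1429, 3.1429, 4.1429, 8.1429
Σ(z_t−z̄)(z_{t+1}−z̄) = (40.1633) + (16.7347) + (-0.4082) + (0.4490) + (13.0204) + (33.7347) = 103.6939
Denominator Σ(z_t−z̄)² = 182.8571
r_1 = 103.6939 / 182.8571 = 0.567

0.567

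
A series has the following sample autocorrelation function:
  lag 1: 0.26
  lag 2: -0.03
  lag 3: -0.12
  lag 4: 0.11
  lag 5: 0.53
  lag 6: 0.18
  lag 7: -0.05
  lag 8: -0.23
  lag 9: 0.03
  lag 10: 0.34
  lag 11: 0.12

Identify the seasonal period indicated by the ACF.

5

The largest autocorrelation is r_5 = 0.53, with a weaker echo at lag 10 (0.34); the remaining lags stay at or below 0.26.
The dominant spike at lag 5 indicates a seasonal period of 5.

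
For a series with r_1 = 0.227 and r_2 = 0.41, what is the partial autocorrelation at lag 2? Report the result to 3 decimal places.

0.378

φ_{22} = (r_2 − r_1²) / (1 − r_1²)
r_1² = (0.227)² = 0.051529
Numerator = 0.41 − 0.0515 = 0.3585; denominator = 1 − 0.0515 = 0.9485
φ_{22} = 0.3585 / 0.9485 = 0.378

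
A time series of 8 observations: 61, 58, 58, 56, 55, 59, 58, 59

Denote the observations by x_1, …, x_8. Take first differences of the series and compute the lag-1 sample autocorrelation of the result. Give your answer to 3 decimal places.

-0.225

First differences Δx: -3, 0, -2, -1, 4, -1, 1
Mean of differences = -0.2857
Numerator Σ(Δx_t−Δx̄)(Δx_{t+1}−Δx̄) = -7.0816
Denominator Σ(Δx_t−Δx̄)² = 31.4286
r_1(Δx) = -7.0816 / 31.4286 = -0.225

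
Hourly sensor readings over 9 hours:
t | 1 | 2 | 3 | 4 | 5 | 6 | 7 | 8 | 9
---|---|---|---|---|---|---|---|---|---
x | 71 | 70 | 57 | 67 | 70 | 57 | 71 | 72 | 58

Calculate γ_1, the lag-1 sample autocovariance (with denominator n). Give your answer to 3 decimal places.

Mean x̄ = (71 + 70 + 57 + 67 + 70 + 57 + 71 + 72 + 58)/9 = 65.8889
Σ_{t=1}^{8}(x_t−x̄)(x_{t+1}−x̄) = -119.7901
γ_1 = -119.7901 / 9 = -13.310

-13.310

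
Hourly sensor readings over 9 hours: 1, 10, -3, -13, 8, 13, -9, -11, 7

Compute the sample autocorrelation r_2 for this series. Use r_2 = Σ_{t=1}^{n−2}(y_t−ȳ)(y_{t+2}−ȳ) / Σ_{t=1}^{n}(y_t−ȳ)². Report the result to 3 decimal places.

Mean ȳ = (1 + 10 − 3 − 13 + 8 + 13 − 9 − 11 + 7)/9 = 0.3333
Σ(y_t−ȳ)(y_{t+2}−ȳ) = (-2.2222) + (-128.8889) + (-25.5556) + (-168.8889) + (-71.5556) + (-143.5556) + (-62.2222) = -602.8889
Denominator Σ(y_t−ȳ)² = 762.0000
r_2 = -602.8889 / 762.0000 = -0.791

-0.791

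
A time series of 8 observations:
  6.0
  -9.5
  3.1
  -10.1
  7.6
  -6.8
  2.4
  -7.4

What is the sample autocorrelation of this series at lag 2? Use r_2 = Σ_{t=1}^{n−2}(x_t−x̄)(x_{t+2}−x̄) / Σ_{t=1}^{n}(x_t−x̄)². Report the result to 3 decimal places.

Mean x̄ = (6.0 − 9.5 + 3.1 − 10.1 + 7.6 − 6.8 + 2.4 − 7.4)/8 = -1.8375
Deviations from mean: 7.8375, -7.6625, 4.9375, -8.2625, 9.4375, -4.9625, 4.2375, -5.5625
Σ(x_t−x̄)(x_{t+2}−x̄) = (38.6977) + (63.3114) + (46.5977) + (41.0027) + (39.9914) + (27.6039) = 257.2047
Denominator Σ(x_t−x̄)² = 375.3788
r_2 = 257.2047 / 375.3788 = 0.685

0.685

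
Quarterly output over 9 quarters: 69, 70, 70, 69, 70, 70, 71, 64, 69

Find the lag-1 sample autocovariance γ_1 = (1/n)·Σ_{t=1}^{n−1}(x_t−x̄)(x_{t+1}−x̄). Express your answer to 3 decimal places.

Mean x̄ = (69 + 70 + 70 + 69 + 70 + 70 + 71 + 64 + 69)/9 = 69.1111
Σ_{t=1}^{8}(x_t−x̄)(x_{t+1}−x̄) = -6.1235
γ_1 = -6.1235 / 9 = -0.680

-0.680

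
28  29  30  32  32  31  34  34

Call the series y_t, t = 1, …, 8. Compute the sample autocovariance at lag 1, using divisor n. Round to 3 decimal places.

Mean ȳ = (28 + 29 + 30 + 32 + 32 + 31 + 34 + 34)/8 = 31.2500
Deviations: -3.2500, -2.2500, -1.2500, 0.7500, 0.7500, -0.2500, 2.7500, 2.7500
Σ_{t=1}^{7}(y_t−ȳ)(y_{t+1}−ȳ) = 16.4375
γ_1 = 16.4375 / 8 = 2.055

2.055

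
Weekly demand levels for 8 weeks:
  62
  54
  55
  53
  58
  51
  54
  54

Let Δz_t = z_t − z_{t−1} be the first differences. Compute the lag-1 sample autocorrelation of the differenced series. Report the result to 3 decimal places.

-0.541

First differences Δz: -8, 1, -2, 5, -7, 3, 0
Mean of differences = -1.1429
Numerator Σ(Δz_t−Δz̄)(Δz_{t+1}−Δz̄) = -77.3061
Denominator Σ(Δz_t−Δz̄)² = 142.8571
r_1(Δz) = -77.3061 / 142.8571 = -0.541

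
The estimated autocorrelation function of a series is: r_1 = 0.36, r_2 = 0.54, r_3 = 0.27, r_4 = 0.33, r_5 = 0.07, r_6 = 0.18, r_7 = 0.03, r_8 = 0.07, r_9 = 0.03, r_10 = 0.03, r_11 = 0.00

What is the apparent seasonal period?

2

The largest autocorrelation is r_2 = 0.54; the remaining lags stay at or below 0.36.
The dominant spike at lag 2 indicates a seasonal period of 2.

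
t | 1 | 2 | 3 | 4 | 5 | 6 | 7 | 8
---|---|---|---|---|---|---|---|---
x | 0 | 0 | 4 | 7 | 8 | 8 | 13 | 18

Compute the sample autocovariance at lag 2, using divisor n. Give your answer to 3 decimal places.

4.391

Mean x̄ = (0 + 0 + 4 + 7 + 8 + 8 + 13 + 18)/8 = 7.2500
Σ_{t=1}^{6}(x_t−x̄)(x_{t+2}−x̄) = 35.1250
γ_2 = 35.1250 / 8 = 4.391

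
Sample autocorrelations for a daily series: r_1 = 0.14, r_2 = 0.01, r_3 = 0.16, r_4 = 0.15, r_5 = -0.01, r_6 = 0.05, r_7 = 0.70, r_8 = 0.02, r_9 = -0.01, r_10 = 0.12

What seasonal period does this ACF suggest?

The largest autocorrelation is r_7 = 0.70; the remaining lags stay at or below 0.16.
The dominant spike at lag 7 indicates a seasonal period of 7.

7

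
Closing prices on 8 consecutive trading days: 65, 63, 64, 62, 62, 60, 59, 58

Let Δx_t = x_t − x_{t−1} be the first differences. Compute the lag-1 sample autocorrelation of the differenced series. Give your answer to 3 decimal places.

First differences Δx: -2, 1, -2, 0, -2, -1, -1
Mean of differences = -1.0000
Numerator Σ(Δx_t−Δx̄)(Δx_{t+1}−Δx̄) = -6.0000
Denominator Σ(Δx_t−Δx̄)² = 8.0000
r_1(Δx) = -6.0000 / 8.0000 = -0.750

-0.750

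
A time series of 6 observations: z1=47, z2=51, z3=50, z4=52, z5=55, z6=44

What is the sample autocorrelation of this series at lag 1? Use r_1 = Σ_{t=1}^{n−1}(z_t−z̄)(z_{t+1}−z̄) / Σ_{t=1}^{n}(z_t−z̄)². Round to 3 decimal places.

Mean z̄ = (47 + 51 + 50 + 52 + 55 + 44)/6 = 49.8333
Deviations from mean: -2.8333, 1.1667, 0.1667, 2.1667, 5.1667, -5.8333
Σ(z_t−z̄)(z_{t+1}−z̄) = (-3.3056) + (0.1944) + (0.3611) + (11.1944) + (-30.1389) = -21.6944
Denominator Σ(z_t−z̄)² = 74.8333
r_1 = -21.6944 / 74.8333 = -0.290

-0.290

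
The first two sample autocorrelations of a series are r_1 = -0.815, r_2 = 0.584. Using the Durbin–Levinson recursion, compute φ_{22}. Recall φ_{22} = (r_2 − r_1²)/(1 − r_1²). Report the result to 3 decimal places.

φ_{22} = (r_2 − r_1²) / (1 − r_1²)
r_1² = (-0.815)² = 0.664225
Numerator = 0.584 − 0.6642 = -0.0802; denominator = 1 − 0.6642 = 0.3358
φ_{22} = -0.0802 / 0.3358 = -0.239

-0.239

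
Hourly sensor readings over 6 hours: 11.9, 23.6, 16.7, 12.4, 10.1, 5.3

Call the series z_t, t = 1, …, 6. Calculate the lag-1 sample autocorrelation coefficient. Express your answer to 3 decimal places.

Mean z̄ = (11.9 + 23.6 + 16.7 + 12.4 + 10.1 + 5.3)/6 = 13.3333
Deviations from mean: -1.4333, 10.2667, 3.3667, -0.9333, -3.2333, -8.0333
Σ(z_t−z̄)(z_{t+1}−z̄) = (-14.7156) + (34.5644) + (-3.1422) + (3.0178) + (25.9744) = 45.6989
Denominator Σ(z_t−z̄)² = 194.6533
r_1 = 45.6989 / 194.6533 = 0.235

0.235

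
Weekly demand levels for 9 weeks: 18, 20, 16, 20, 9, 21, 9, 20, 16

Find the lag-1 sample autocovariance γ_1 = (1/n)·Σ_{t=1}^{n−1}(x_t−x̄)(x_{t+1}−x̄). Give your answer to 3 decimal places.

-13.331

Mean x̄ = (18 + 20 + 16 + 20 + 9 + 21 + 9 + 20 + 16)/9 = 16.5556
Σ_{t=1}^{8}(x_t−x̄)(x_{t+1}−x̄) = -119.9753
γ_1 = -119.9753 / 9 = -13.331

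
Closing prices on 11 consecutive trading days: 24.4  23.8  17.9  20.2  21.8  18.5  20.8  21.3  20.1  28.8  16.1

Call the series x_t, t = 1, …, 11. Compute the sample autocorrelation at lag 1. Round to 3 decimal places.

-0.374

Mean x̄ = (24.4 + 23.8 + 17.9 + 20.2 + 21.8 + 18.5 + 20.8 + 21.3 + 20.1 + 28.8 + 16.1)/11 = 21.2455
Numerator Σ_{t=1}^{10}(x_t−x̄)(x_{t+1}−x̄) = -45.4812
Denominator Σ(x_t−x̄)² = 121.6673
r_1 = -45.4812 / 121.6673 = -0.374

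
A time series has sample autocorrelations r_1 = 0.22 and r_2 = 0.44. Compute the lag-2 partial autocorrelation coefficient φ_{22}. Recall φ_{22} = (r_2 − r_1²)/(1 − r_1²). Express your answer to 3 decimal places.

φ_{22} = (r_2 − r_1²) / (1 − r_1²)
r_1² = (0.22)² = 0.0484
Numerator = 0.44 − 0.0484 = 0.3916; denominator = 1 − 0.0484 = 0.9516
φ_{22} = 0.3916 / 0.9516 = 0.412

0.412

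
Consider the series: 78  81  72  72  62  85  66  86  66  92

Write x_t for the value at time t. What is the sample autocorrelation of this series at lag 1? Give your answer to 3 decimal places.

-0.575

Mean x̄ = (78 + 81 + 72 + 72 + 62 + 85 + 66 + 86 + 66 + 92)/10 = 76.0000
Numerator Σ_{t=1}^{9}(x_t−x̄)(x_{t+1}−x̄) = -514.0000
Denominator Σ(x_t−x̄)² = 894.0000
r_1 = -514.0000 / 894.0000 = -0.575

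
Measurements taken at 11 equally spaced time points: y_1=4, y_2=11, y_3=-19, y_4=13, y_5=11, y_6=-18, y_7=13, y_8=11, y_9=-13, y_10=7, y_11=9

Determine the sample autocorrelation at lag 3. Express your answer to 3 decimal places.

Mean ȳ = (4 + 11 − 19 + 13 + 11 − 18 + 13 + 11 − 13 + 7 + 9)/11 = 2.6364
Numerator Σ_{t=1}^{8}(y_t−ȳ)(y_{t+3}−ȳ) = 1129.0579
Denominator Σ(y_t−ȳ)² = 1624.5455
r_3 = 1129.0579 / 1624.5455 = 0.695

0.695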